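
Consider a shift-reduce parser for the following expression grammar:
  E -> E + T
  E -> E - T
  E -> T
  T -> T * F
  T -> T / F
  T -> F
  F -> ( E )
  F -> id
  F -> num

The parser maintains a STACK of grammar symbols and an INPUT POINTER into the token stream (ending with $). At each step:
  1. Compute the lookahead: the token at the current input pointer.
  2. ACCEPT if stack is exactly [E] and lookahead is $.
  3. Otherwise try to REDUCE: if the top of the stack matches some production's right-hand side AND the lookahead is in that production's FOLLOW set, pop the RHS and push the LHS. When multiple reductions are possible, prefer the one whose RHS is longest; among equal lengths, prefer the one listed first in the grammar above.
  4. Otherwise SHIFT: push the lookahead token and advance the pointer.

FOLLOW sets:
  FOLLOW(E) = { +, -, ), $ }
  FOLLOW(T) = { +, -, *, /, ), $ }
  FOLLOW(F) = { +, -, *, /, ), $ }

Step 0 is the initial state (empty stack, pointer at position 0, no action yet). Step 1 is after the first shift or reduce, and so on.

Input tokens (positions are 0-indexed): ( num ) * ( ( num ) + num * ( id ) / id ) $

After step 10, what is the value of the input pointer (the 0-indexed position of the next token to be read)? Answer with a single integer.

Answer: 5

Derivation:
Step 1: shift (. Stack=[(] ptr=1 lookahead=num remaining=[num ) * ( ( num ) + num * ( id ) / id ) $]
Step 2: shift num. Stack=[( num] ptr=2 lookahead=) remaining=[) * ( ( num ) + num * ( id ) / id ) $]
Step 3: reduce F->num. Stack=[( F] ptr=2 lookahead=) remaining=[) * ( ( num ) + num * ( id ) / id ) $]
Step 4: reduce T->F. Stack=[( T] ptr=2 lookahead=) remaining=[) * ( ( num ) + num * ( id ) / id ) $]
Step 5: reduce E->T. Stack=[( E] ptr=2 lookahead=) remaining=[) * ( ( num ) + num * ( id ) / id ) $]
Step 6: shift ). Stack=[( E )] ptr=3 lookahead=* remaining=[* ( ( num ) + num * ( id ) / id ) $]
Step 7: reduce F->( E ). Stack=[F] ptr=3 lookahead=* remaining=[* ( ( num ) + num * ( id ) / id ) $]
Step 8: reduce T->F. Stack=[T] ptr=3 lookahead=* remaining=[* ( ( num ) + num * ( id ) / id ) $]
Step 9: shift *. Stack=[T *] ptr=4 lookahead=( remaining=[( ( num ) + num * ( id ) / id ) $]
Step 10: shift (. Stack=[T * (] ptr=5 lookahead=( remaining=[( num ) + num * ( id ) / id ) $]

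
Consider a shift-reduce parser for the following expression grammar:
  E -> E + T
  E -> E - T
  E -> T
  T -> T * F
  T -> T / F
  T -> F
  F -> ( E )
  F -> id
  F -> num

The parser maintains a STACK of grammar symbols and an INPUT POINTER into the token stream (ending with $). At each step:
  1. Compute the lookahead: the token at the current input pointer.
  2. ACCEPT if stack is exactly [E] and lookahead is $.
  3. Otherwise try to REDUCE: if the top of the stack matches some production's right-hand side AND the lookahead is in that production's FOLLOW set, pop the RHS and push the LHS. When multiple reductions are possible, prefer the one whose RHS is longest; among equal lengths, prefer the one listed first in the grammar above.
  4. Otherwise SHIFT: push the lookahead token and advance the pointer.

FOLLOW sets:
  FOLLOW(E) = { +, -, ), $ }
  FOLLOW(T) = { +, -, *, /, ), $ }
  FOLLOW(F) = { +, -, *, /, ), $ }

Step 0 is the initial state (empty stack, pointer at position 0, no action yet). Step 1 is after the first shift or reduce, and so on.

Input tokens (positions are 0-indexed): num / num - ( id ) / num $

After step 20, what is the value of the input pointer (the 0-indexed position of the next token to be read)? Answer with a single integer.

Step 1: shift num. Stack=[num] ptr=1 lookahead=/ remaining=[/ num - ( id ) / num $]
Step 2: reduce F->num. Stack=[F] ptr=1 lookahead=/ remaining=[/ num - ( id ) / num $]
Step 3: reduce T->F. Stack=[T] ptr=1 lookahead=/ remaining=[/ num - ( id ) / num $]
Step 4: shift /. Stack=[T /] ptr=2 lookahead=num remaining=[num - ( id ) / num $]
Step 5: shift num. Stack=[T / num] ptr=3 lookahead=- remaining=[- ( id ) / num $]
Step 6: reduce F->num. Stack=[T / F] ptr=3 lookahead=- remaining=[- ( id ) / num $]
Step 7: reduce T->T / F. Stack=[T] ptr=3 lookahead=- remaining=[- ( id ) / num $]
Step 8: reduce E->T. Stack=[E] ptr=3 lookahead=- remaining=[- ( id ) / num $]
Step 9: shift -. Stack=[E -] ptr=4 lookahead=( remaining=[( id ) / num $]
Step 10: shift (. Stack=[E - (] ptr=5 lookahead=id remaining=[id ) / num $]
Step 11: shift id. Stack=[E - ( id] ptr=6 lookahead=) remaining=[) / num $]
Step 12: reduce F->id. Stack=[E - ( F] ptr=6 lookahead=) remaining=[) / num $]
Step 13: reduce T->F. Stack=[E - ( T] ptr=6 lookahead=) remaining=[) / num $]
Step 14: reduce E->T. Stack=[E - ( E] ptr=6 lookahead=) remaining=[) / num $]
Step 15: shift ). Stack=[E - ( E )] ptr=7 lookahead=/ remaining=[/ num $]
Step 16: reduce F->( E ). Stack=[E - F] ptr=7 lookahead=/ remaining=[/ num $]
Step 17: reduce T->F. Stack=[E - T] ptr=7 lookahead=/ remaining=[/ num $]
Step 18: shift /. Stack=[E - T /] ptr=8 lookahead=num remaining=[num $]
Step 19: shift num. Stack=[E - T / num] ptr=9 lookahead=$ remaining=[$]
Step 20: reduce F->num. Stack=[E - T / F] ptr=9 lookahead=$ remaining=[$]

Answer: 9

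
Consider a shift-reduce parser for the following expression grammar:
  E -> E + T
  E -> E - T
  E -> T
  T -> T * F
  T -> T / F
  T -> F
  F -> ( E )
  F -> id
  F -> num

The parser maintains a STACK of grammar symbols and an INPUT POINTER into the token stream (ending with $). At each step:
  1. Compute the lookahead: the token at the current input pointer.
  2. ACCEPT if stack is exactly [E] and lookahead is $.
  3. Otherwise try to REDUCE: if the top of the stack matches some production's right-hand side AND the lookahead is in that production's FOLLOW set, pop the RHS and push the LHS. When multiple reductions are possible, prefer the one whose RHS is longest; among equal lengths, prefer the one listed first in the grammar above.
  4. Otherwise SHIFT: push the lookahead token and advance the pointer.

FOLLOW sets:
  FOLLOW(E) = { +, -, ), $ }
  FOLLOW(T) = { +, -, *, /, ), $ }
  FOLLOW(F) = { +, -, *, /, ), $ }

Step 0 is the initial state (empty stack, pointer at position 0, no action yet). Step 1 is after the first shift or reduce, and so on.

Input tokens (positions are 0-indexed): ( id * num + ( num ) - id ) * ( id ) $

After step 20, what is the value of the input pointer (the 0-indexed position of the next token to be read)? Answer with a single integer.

Answer: 9

Derivation:
Step 1: shift (. Stack=[(] ptr=1 lookahead=id remaining=[id * num + ( num ) - id ) * ( id ) $]
Step 2: shift id. Stack=[( id] ptr=2 lookahead=* remaining=[* num + ( num ) - id ) * ( id ) $]
Step 3: reduce F->id. Stack=[( F] ptr=2 lookahead=* remaining=[* num + ( num ) - id ) * ( id ) $]
Step 4: reduce T->F. Stack=[( T] ptr=2 lookahead=* remaining=[* num + ( num ) - id ) * ( id ) $]
Step 5: shift *. Stack=[( T *] ptr=3 lookahead=num remaining=[num + ( num ) - id ) * ( id ) $]
Step 6: shift num. Stack=[( T * num] ptr=4 lookahead=+ remaining=[+ ( num ) - id ) * ( id ) $]
Step 7: reduce F->num. Stack=[( T * F] ptr=4 lookahead=+ remaining=[+ ( num ) - id ) * ( id ) $]
Step 8: reduce T->T * F. Stack=[( T] ptr=4 lookahead=+ remaining=[+ ( num ) - id ) * ( id ) $]
Step 9: reduce E->T. Stack=[( E] ptr=4 lookahead=+ remaining=[+ ( num ) - id ) * ( id ) $]
Step 10: shift +. Stack=[( E +] ptr=5 lookahead=( remaining=[( num ) - id ) * ( id ) $]
Step 11: shift (. Stack=[( E + (] ptr=6 lookahead=num remaining=[num ) - id ) * ( id ) $]
Step 12: shift num. Stack=[( E + ( num] ptr=7 lookahead=) remaining=[) - id ) * ( id ) $]
Step 13: reduce F->num. Stack=[( E + ( F] ptr=7 lookahead=) remaining=[) - id ) * ( id ) $]
Step 14: reduce T->F. Stack=[( E + ( T] ptr=7 lookahead=) remaining=[) - id ) * ( id ) $]
Step 15: reduce E->T. Stack=[( E + ( E] ptr=7 lookahead=) remaining=[) - id ) * ( id ) $]
Step 16: shift ). Stack=[( E + ( E )] ptr=8 lookahead=- remaining=[- id ) * ( id ) $]
Step 17: reduce F->( E ). Stack=[( E + F] ptr=8 lookahead=- remaining=[- id ) * ( id ) $]
Step 18: reduce T->F. Stack=[( E + T] ptr=8 lookahead=- remaining=[- id ) * ( id ) $]
Step 19: reduce E->E + T. Stack=[( E] ptr=8 lookahead=- remaining=[- id ) * ( id ) $]
Step 20: shift -. Stack=[( E -] ptr=9 lookahead=id remaining=[id ) * ( id ) $]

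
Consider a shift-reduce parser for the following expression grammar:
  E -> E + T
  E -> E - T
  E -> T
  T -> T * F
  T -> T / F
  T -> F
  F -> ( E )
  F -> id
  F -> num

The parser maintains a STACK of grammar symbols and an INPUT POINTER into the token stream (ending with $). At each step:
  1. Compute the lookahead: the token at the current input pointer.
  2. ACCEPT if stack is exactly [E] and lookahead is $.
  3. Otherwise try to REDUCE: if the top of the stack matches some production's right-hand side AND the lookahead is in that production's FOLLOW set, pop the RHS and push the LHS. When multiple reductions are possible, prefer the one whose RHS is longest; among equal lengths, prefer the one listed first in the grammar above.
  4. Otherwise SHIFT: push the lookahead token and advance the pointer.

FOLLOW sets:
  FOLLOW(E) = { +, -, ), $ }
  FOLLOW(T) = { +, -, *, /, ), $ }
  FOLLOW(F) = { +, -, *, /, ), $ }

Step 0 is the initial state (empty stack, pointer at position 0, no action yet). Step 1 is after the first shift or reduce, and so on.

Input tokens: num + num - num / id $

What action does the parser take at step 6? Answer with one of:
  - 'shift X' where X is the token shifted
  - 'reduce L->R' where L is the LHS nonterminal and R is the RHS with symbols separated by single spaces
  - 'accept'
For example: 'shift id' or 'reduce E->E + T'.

Answer: shift num

Derivation:
Step 1: shift num. Stack=[num] ptr=1 lookahead=+ remaining=[+ num - num / id $]
Step 2: reduce F->num. Stack=[F] ptr=1 lookahead=+ remaining=[+ num - num / id $]
Step 3: reduce T->F. Stack=[T] ptr=1 lookahead=+ remaining=[+ num - num / id $]
Step 4: reduce E->T. Stack=[E] ptr=1 lookahead=+ remaining=[+ num - num / id $]
Step 5: shift +. Stack=[E +] ptr=2 lookahead=num remaining=[num - num / id $]
Step 6: shift num. Stack=[E + num] ptr=3 lookahead=- remaining=[- num / id $]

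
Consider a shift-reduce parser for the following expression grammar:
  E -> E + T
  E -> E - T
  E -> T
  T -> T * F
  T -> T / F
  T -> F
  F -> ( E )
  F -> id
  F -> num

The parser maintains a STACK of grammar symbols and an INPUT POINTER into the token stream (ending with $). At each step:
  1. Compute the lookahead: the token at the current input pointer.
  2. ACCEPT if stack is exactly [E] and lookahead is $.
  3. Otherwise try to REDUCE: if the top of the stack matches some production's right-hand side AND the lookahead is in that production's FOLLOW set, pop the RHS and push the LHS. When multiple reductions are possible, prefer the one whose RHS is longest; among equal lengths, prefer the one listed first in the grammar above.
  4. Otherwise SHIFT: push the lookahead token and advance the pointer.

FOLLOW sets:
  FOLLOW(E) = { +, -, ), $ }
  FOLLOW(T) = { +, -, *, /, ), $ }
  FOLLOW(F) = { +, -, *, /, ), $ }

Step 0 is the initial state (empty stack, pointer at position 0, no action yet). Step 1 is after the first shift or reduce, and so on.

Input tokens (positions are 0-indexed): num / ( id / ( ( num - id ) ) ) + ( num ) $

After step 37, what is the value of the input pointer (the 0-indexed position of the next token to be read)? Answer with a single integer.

Step 1: shift num. Stack=[num] ptr=1 lookahead=/ remaining=[/ ( id / ( ( num - id ) ) ) + ( num ) $]
Step 2: reduce F->num. Stack=[F] ptr=1 lookahead=/ remaining=[/ ( id / ( ( num - id ) ) ) + ( num ) $]
Step 3: reduce T->F. Stack=[T] ptr=1 lookahead=/ remaining=[/ ( id / ( ( num - id ) ) ) + ( num ) $]
Step 4: shift /. Stack=[T /] ptr=2 lookahead=( remaining=[( id / ( ( num - id ) ) ) + ( num ) $]
Step 5: shift (. Stack=[T / (] ptr=3 lookahead=id remaining=[id / ( ( num - id ) ) ) + ( num ) $]
Step 6: shift id. Stack=[T / ( id] ptr=4 lookahead=/ remaining=[/ ( ( num - id ) ) ) + ( num ) $]
Step 7: reduce F->id. Stack=[T / ( F] ptr=4 lookahead=/ remaining=[/ ( ( num - id ) ) ) + ( num ) $]
Step 8: reduce T->F. Stack=[T / ( T] ptr=4 lookahead=/ remaining=[/ ( ( num - id ) ) ) + ( num ) $]
Step 9: shift /. Stack=[T / ( T /] ptr=5 lookahead=( remaining=[( ( num - id ) ) ) + ( num ) $]
Step 10: shift (. Stack=[T / ( T / (] ptr=6 lookahead=( remaining=[( num - id ) ) ) + ( num ) $]
Step 11: shift (. Stack=[T / ( T / ( (] ptr=7 lookahead=num remaining=[num - id ) ) ) + ( num ) $]
Step 12: shift num. Stack=[T / ( T / ( ( num] ptr=8 lookahead=- remaining=[- id ) ) ) + ( num ) $]
Step 13: reduce F->num. Stack=[T / ( T / ( ( F] ptr=8 lookahead=- remaining=[- id ) ) ) + ( num ) $]
Step 14: reduce T->F. Stack=[T / ( T / ( ( T] ptr=8 lookahead=- remaining=[- id ) ) ) + ( num ) $]
Step 15: reduce E->T. Stack=[T / ( T / ( ( E] ptr=8 lookahead=- remaining=[- id ) ) ) + ( num ) $]
Step 16: shift -. Stack=[T / ( T / ( ( E -] ptr=9 lookahead=id remaining=[id ) ) ) + ( num ) $]
Step 17: shift id. Stack=[T / ( T / ( ( E - id] ptr=10 lookahead=) remaining=[) ) ) + ( num ) $]
Step 18: reduce F->id. Stack=[T / ( T / ( ( E - F] ptr=10 lookahead=) remaining=[) ) ) + ( num ) $]
Step 19: reduce T->F. Stack=[T / ( T / ( ( E - T] ptr=10 lookahead=) remaining=[) ) ) + ( num ) $]
Step 20: reduce E->E - T. Stack=[T / ( T / ( ( E] ptr=10 lookahead=) remaining=[) ) ) + ( num ) $]
Step 21: shift ). Stack=[T / ( T / ( ( E )] ptr=11 lookahead=) remaining=[) ) + ( num ) $]
Step 22: reduce F->( E ). Stack=[T / ( T / ( F] ptr=11 lookahead=) remaining=[) ) + ( num ) $]
Step 23: reduce T->F. Stack=[T / ( T / ( T] ptr=11 lookahead=) remaining=[) ) + ( num ) $]
Step 24: reduce E->T. Stack=[T / ( T / ( E] ptr=11 lookahead=) remaining=[) ) + ( num ) $]
Step 25: shift ). Stack=[T / ( T / ( E )] ptr=12 lookahead=) remaining=[) + ( num ) $]
Step 26: reduce F->( E ). Stack=[T / ( T / F] ptr=12 lookahead=) remaining=[) + ( num ) $]
Step 27: reduce T->T / F. Stack=[T / ( T] ptr=12 lookahead=) remaining=[) + ( num ) $]
Step 28: reduce E->T. Stack=[T / ( E] ptr=12 lookahead=) remaining=[) + ( num ) $]
Step 29: shift ). Stack=[T / ( E )] ptr=13 lookahead=+ remaining=[+ ( num ) $]
Step 30: reduce F->( E ). Stack=[T / F] ptr=13 lookahead=+ remaining=[+ ( num ) $]
Step 31: reduce T->T / F. Stack=[T] ptr=13 lookahead=+ remaining=[+ ( num ) $]
Step 32: reduce E->T. Stack=[E] ptr=13 lookahead=+ remaining=[+ ( num ) $]
Step 33: shift +. Stack=[E +] ptr=14 lookahead=( remaining=[( num ) $]
Step 34: shift (. Stack=[E + (] ptr=15 lookahead=num remaining=[num ) $]
Step 35: shift num. Stack=[E + ( num] ptr=16 lookahead=) remaining=[) $]
Step 36: reduce F->num. Stack=[E + ( F] ptr=16 lookahead=) remaining=[) $]
Step 37: reduce T->F. Stack=[E + ( T] ptr=16 lookahead=) remaining=[) $]

Answer: 16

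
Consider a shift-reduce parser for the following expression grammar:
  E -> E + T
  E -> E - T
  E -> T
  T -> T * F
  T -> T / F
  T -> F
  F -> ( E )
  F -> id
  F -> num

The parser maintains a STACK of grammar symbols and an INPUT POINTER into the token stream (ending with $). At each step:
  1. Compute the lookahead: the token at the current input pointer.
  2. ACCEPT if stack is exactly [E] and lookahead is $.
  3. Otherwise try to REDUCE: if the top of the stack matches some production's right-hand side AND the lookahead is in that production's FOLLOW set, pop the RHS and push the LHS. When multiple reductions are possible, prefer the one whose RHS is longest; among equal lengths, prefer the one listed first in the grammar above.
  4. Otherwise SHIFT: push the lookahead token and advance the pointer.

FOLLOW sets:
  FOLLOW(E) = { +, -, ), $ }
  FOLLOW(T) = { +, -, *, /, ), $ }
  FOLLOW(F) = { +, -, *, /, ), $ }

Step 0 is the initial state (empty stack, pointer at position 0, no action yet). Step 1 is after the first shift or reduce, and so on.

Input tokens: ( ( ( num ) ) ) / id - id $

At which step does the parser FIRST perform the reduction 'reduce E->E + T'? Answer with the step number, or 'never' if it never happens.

Step 1: shift (. Stack=[(] ptr=1 lookahead=( remaining=[( ( num ) ) ) / id - id $]
Step 2: shift (. Stack=[( (] ptr=2 lookahead=( remaining=[( num ) ) ) / id - id $]
Step 3: shift (. Stack=[( ( (] ptr=3 lookahead=num remaining=[num ) ) ) / id - id $]
Step 4: shift num. Stack=[( ( ( num] ptr=4 lookahead=) remaining=[) ) ) / id - id $]
Step 5: reduce F->num. Stack=[( ( ( F] ptr=4 lookahead=) remaining=[) ) ) / id - id $]
Step 6: reduce T->F. Stack=[( ( ( T] ptr=4 lookahead=) remaining=[) ) ) / id - id $]
Step 7: reduce E->T. Stack=[( ( ( E] ptr=4 lookahead=) remaining=[) ) ) / id - id $]
Step 8: shift ). Stack=[( ( ( E )] ptr=5 lookahead=) remaining=[) ) / id - id $]
Step 9: reduce F->( E ). Stack=[( ( F] ptr=5 lookahead=) remaining=[) ) / id - id $]
Step 10: reduce T->F. Stack=[( ( T] ptr=5 lookahead=) remaining=[) ) / id - id $]
Step 11: reduce E->T. Stack=[( ( E] ptr=5 lookahead=) remaining=[) ) / id - id $]
Step 12: shift ). Stack=[( ( E )] ptr=6 lookahead=) remaining=[) / id - id $]
Step 13: reduce F->( E ). Stack=[( F] ptr=6 lookahead=) remaining=[) / id - id $]
Step 14: reduce T->F. Stack=[( T] ptr=6 lookahead=) remaining=[) / id - id $]
Step 15: reduce E->T. Stack=[( E] ptr=6 lookahead=) remaining=[) / id - id $]
Step 16: shift ). Stack=[( E )] ptr=7 lookahead=/ remaining=[/ id - id $]
Step 17: reduce F->( E ). Stack=[F] ptr=7 lookahead=/ remaining=[/ id - id $]
Step 18: reduce T->F. Stack=[T] ptr=7 lookahead=/ remaining=[/ id - id $]
Step 19: shift /. Stack=[T /] ptr=8 lookahead=id remaining=[id - id $]
Step 20: shift id. Stack=[T / id] ptr=9 lookahead=- remaining=[- id $]
Step 21: reduce F->id. Stack=[T / F] ptr=9 lookahead=- remaining=[- id $]
Step 22: reduce T->T / F. Stack=[T] ptr=9 lookahead=- remaining=[- id $]
Step 23: reduce E->T. Stack=[E] ptr=9 lookahead=- remaining=[- id $]
Step 24: shift -. Stack=[E -] ptr=10 lookahead=id remaining=[id $]
Step 25: shift id. Stack=[E - id] ptr=11 lookahead=$ remaining=[$]
Step 26: reduce F->id. Stack=[E - F] ptr=11 lookahead=$ remaining=[$]
Step 27: reduce T->F. Stack=[E - T] ptr=11 lookahead=$ remaining=[$]
Step 28: reduce E->E - T. Stack=[E] ptr=11 lookahead=$ remaining=[$]
Step 29: accept. Stack=[E] ptr=11 lookahead=$ remaining=[$]

Answer: never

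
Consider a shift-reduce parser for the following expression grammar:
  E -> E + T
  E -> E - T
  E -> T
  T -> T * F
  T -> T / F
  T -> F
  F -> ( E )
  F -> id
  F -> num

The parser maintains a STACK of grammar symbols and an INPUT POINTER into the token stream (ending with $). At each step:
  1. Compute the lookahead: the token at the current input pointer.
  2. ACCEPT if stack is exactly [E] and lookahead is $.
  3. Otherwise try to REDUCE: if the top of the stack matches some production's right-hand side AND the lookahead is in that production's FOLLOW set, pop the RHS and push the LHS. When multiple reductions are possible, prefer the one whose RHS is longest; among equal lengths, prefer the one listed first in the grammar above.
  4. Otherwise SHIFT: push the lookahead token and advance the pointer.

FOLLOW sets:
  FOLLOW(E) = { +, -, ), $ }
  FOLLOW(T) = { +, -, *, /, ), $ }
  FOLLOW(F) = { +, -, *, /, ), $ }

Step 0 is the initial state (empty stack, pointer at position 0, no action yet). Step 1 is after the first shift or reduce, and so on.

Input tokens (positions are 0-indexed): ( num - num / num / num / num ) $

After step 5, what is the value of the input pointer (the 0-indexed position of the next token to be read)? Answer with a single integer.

Answer: 2

Derivation:
Step 1: shift (. Stack=[(] ptr=1 lookahead=num remaining=[num - num / num / num / num ) $]
Step 2: shift num. Stack=[( num] ptr=2 lookahead=- remaining=[- num / num / num / num ) $]
Step 3: reduce F->num. Stack=[( F] ptr=2 lookahead=- remaining=[- num / num / num / num ) $]
Step 4: reduce T->F. Stack=[( T] ptr=2 lookahead=- remaining=[- num / num / num / num ) $]
Step 5: reduce E->T. Stack=[( E] ptr=2 lookahead=- remaining=[- num / num / num / num ) $]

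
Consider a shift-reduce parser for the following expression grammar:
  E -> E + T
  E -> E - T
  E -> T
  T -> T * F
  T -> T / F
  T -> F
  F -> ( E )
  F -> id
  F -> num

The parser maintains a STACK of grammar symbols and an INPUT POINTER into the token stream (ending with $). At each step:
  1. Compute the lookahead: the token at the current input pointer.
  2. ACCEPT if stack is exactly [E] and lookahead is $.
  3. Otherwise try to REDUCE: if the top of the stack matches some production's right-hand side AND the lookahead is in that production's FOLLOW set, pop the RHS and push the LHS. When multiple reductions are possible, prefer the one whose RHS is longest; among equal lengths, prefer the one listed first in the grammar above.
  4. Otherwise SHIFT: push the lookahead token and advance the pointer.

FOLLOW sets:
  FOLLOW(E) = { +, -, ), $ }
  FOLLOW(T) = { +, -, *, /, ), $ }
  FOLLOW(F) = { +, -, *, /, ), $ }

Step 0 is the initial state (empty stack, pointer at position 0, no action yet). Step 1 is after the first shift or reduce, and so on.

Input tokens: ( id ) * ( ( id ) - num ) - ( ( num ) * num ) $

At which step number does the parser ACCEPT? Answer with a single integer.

Answer: 48

Derivation:
Step 1: shift (. Stack=[(] ptr=1 lookahead=id remaining=[id ) * ( ( id ) - num ) - ( ( num ) * num ) $]
Step 2: shift id. Stack=[( id] ptr=2 lookahead=) remaining=[) * ( ( id ) - num ) - ( ( num ) * num ) $]
Step 3: reduce F->id. Stack=[( F] ptr=2 lookahead=) remaining=[) * ( ( id ) - num ) - ( ( num ) * num ) $]
Step 4: reduce T->F. Stack=[( T] ptr=2 lookahead=) remaining=[) * ( ( id ) - num ) - ( ( num ) * num ) $]
Step 5: reduce E->T. Stack=[( E] ptr=2 lookahead=) remaining=[) * ( ( id ) - num ) - ( ( num ) * num ) $]
Step 6: shift ). Stack=[( E )] ptr=3 lookahead=* remaining=[* ( ( id ) - num ) - ( ( num ) * num ) $]
Step 7: reduce F->( E ). Stack=[F] ptr=3 lookahead=* remaining=[* ( ( id ) - num ) - ( ( num ) * num ) $]
Step 8: reduce T->F. Stack=[T] ptr=3 lookahead=* remaining=[* ( ( id ) - num ) - ( ( num ) * num ) $]
Step 9: shift *. Stack=[T *] ptr=4 lookahead=( remaining=[( ( id ) - num ) - ( ( num ) * num ) $]
Step 10: shift (. Stack=[T * (] ptr=5 lookahead=( remaining=[( id ) - num ) - ( ( num ) * num ) $]
Step 11: shift (. Stack=[T * ( (] ptr=6 lookahead=id remaining=[id ) - num ) - ( ( num ) * num ) $]
Step 12: shift id. Stack=[T * ( ( id] ptr=7 lookahead=) remaining=[) - num ) - ( ( num ) * num ) $]
Step 13: reduce F->id. Stack=[T * ( ( F] ptr=7 lookahead=) remaining=[) - num ) - ( ( num ) * num ) $]
Step 14: reduce T->F. Stack=[T * ( ( T] ptr=7 lookahead=) remaining=[) - num ) - ( ( num ) * num ) $]
Step 15: reduce E->T. Stack=[T * ( ( E] ptr=7 lookahead=) remaining=[) - num ) - ( ( num ) * num ) $]
Step 16: shift ). Stack=[T * ( ( E )] ptr=8 lookahead=- remaining=[- num ) - ( ( num ) * num ) $]
Step 17: reduce F->( E ). Stack=[T * ( F] ptr=8 lookahead=- remaining=[- num ) - ( ( num ) * num ) $]
Step 18: reduce T->F. Stack=[T * ( T] ptr=8 lookahead=- remaining=[- num ) - ( ( num ) * num ) $]
Step 19: reduce E->T. Stack=[T * ( E] ptr=8 lookahead=- remaining=[- num ) - ( ( num ) * num ) $]
Step 20: shift -. Stack=[T * ( E -] ptr=9 lookahead=num remaining=[num ) - ( ( num ) * num ) $]
Step 21: shift num. Stack=[T * ( E - num] ptr=10 lookahead=) remaining=[) - ( ( num ) * num ) $]
Step 22: reduce F->num. Stack=[T * ( E - F] ptr=10 lookahead=) remaining=[) - ( ( num ) * num ) $]
Step 23: reduce T->F. Stack=[T * ( E - T] ptr=10 lookahead=) remaining=[) - ( ( num ) * num ) $]
Step 24: reduce E->E - T. Stack=[T * ( E] ptr=10 lookahead=) remaining=[) - ( ( num ) * num ) $]
Step 25: shift ). Stack=[T * ( E )] ptr=11 lookahead=- remaining=[- ( ( num ) * num ) $]
Step 26: reduce F->( E ). Stack=[T * F] ptr=11 lookahead=- remaining=[- ( ( num ) * num ) $]
Step 27: reduce T->T * F. Stack=[T] ptr=11 lookahead=- remaining=[- ( ( num ) * num ) $]
Step 28: reduce E->T. Stack=[E] ptr=11 lookahead=- remaining=[- ( ( num ) * num ) $]
Step 29: shift -. Stack=[E -] ptr=12 lookahead=( remaining=[( ( num ) * num ) $]
Step 30: shift (. Stack=[E - (] ptr=13 lookahead=( remaining=[( num ) * num ) $]
Step 31: shift (. Stack=[E - ( (] ptr=14 lookahead=num remaining=[num ) * num ) $]
Step 32: shift num. Stack=[E - ( ( num] ptr=15 lookahead=) remaining=[) * num ) $]
Step 33: reduce F->num. Stack=[E - ( ( F] ptr=15 lookahead=) remaining=[) * num ) $]
Step 34: reduce T->F. Stack=[E - ( ( T] ptr=15 lookahead=) remaining=[) * num ) $]
Step 35: reduce E->T. Stack=[E - ( ( E] ptr=15 lookahead=) remaining=[) * num ) $]
Step 36: shift ). Stack=[E - ( ( E )] ptr=16 lookahead=* remaining=[* num ) $]
Step 37: reduce F->( E ). Stack=[E - ( F] ptr=16 lookahead=* remaining=[* num ) $]
Step 38: reduce T->F. Stack=[E - ( T] ptr=16 lookahead=* remaining=[* num ) $]
Step 39: shift *. Stack=[E - ( T *] ptr=17 lookahead=num remaining=[num ) $]
Step 40: shift num. Stack=[E - ( T * num] ptr=18 lookahead=) remaining=[) $]
Step 41: reduce F->num. Stack=[E - ( T * F] ptr=18 lookahead=) remaining=[) $]
Step 42: reduce T->T * F. Stack=[E - ( T] ptr=18 lookahead=) remaining=[) $]
Step 43: reduce E->T. Stack=[E - ( E] ptr=18 lookahead=) remaining=[) $]
Step 44: shift ). Stack=[E - ( E )] ptr=19 lookahead=$ remaining=[$]
Step 45: reduce F->( E ). Stack=[E - F] ptr=19 lookahead=$ remaining=[$]
Step 46: reduce T->F. Stack=[E - T] ptr=19 lookahead=$ remaining=[$]
Step 47: reduce E->E - T. Stack=[E] ptr=19 lookahead=$ remaining=[$]
Step 48: accept. Stack=[E] ptr=19 lookahead=$ remaining=[$]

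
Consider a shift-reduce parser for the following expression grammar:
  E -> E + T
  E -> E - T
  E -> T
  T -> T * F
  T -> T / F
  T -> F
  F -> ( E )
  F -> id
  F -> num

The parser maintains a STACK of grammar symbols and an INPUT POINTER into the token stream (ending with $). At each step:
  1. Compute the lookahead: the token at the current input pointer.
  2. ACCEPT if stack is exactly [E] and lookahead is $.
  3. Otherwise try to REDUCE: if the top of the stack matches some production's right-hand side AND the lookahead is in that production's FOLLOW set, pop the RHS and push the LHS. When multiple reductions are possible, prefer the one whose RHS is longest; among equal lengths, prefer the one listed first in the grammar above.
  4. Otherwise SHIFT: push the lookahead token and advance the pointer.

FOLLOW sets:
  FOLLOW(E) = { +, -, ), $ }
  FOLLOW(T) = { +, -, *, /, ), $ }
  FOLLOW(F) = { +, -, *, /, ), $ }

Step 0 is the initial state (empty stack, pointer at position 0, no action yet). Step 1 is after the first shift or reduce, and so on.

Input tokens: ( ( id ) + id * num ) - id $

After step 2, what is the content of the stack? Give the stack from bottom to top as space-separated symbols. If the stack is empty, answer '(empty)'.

Step 1: shift (. Stack=[(] ptr=1 lookahead=( remaining=[( id ) + id * num ) - id $]
Step 2: shift (. Stack=[( (] ptr=2 lookahead=id remaining=[id ) + id * num ) - id $]

Answer: ( (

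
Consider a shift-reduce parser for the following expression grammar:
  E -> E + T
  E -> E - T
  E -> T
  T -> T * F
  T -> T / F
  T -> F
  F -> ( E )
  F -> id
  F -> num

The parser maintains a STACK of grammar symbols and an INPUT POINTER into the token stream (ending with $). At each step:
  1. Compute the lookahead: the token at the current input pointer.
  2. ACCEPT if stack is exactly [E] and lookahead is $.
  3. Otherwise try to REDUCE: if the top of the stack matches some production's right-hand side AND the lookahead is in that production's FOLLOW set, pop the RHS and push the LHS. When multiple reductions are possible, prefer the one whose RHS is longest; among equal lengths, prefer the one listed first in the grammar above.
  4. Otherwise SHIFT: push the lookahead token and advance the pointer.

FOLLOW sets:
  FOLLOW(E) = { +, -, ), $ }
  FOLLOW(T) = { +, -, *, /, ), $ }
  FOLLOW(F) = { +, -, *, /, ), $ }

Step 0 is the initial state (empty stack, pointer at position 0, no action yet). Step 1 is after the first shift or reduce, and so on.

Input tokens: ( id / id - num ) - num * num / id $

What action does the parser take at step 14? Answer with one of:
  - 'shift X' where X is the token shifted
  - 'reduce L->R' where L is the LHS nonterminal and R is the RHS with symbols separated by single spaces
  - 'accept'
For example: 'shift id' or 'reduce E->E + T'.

Step 1: shift (. Stack=[(] ptr=1 lookahead=id remaining=[id / id - num ) - num * num / id $]
Step 2: shift id. Stack=[( id] ptr=2 lookahead=/ remaining=[/ id - num ) - num * num / id $]
Step 3: reduce F->id. Stack=[( F] ptr=2 lookahead=/ remaining=[/ id - num ) - num * num / id $]
Step 4: reduce T->F. Stack=[( T] ptr=2 lookahead=/ remaining=[/ id - num ) - num * num / id $]
Step 5: shift /. Stack=[( T /] ptr=3 lookahead=id remaining=[id - num ) - num * num / id $]
Step 6: shift id. Stack=[( T / id] ptr=4 lookahead=- remaining=[- num ) - num * num / id $]
Step 7: reduce F->id. Stack=[( T / F] ptr=4 lookahead=- remaining=[- num ) - num * num / id $]
Step 8: reduce T->T / F. Stack=[( T] ptr=4 lookahead=- remaining=[- num ) - num * num / id $]
Step 9: reduce E->T. Stack=[( E] ptr=4 lookahead=- remaining=[- num ) - num * num / id $]
Step 10: shift -. Stack=[( E -] ptr=5 lookahead=num remaining=[num ) - num * num / id $]
Step 11: shift num. Stack=[( E - num] ptr=6 lookahead=) remaining=[) - num * num / id $]
Step 12: reduce F->num. Stack=[( E - F] ptr=6 lookahead=) remaining=[) - num * num / id $]
Step 13: reduce T->F. Stack=[( E - T] ptr=6 lookahead=) remaining=[) - num * num / id $]
Step 14: reduce E->E - T. Stack=[( E] ptr=6 lookahead=) remaining=[) - num * num / id $]

Answer: reduce E->E - T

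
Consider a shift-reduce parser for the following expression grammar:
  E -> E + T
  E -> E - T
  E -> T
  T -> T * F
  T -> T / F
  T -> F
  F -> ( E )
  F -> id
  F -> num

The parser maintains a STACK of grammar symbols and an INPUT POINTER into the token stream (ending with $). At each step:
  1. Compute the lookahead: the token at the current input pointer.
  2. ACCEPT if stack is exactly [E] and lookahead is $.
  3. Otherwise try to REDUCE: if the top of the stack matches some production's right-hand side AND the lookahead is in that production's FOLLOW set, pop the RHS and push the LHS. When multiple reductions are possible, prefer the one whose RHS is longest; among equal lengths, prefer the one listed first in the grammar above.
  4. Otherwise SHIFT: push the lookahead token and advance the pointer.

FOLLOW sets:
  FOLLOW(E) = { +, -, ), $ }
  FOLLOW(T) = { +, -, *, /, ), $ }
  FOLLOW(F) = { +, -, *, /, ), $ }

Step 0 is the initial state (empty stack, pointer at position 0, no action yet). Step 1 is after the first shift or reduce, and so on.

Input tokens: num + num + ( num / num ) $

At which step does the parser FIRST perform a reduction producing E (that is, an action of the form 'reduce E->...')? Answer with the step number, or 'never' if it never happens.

Step 1: shift num. Stack=[num] ptr=1 lookahead=+ remaining=[+ num + ( num / num ) $]
Step 2: reduce F->num. Stack=[F] ptr=1 lookahead=+ remaining=[+ num + ( num / num ) $]
Step 3: reduce T->F. Stack=[T] ptr=1 lookahead=+ remaining=[+ num + ( num / num ) $]
Step 4: reduce E->T. Stack=[E] ptr=1 lookahead=+ remaining=[+ num + ( num / num ) $]

Answer: 4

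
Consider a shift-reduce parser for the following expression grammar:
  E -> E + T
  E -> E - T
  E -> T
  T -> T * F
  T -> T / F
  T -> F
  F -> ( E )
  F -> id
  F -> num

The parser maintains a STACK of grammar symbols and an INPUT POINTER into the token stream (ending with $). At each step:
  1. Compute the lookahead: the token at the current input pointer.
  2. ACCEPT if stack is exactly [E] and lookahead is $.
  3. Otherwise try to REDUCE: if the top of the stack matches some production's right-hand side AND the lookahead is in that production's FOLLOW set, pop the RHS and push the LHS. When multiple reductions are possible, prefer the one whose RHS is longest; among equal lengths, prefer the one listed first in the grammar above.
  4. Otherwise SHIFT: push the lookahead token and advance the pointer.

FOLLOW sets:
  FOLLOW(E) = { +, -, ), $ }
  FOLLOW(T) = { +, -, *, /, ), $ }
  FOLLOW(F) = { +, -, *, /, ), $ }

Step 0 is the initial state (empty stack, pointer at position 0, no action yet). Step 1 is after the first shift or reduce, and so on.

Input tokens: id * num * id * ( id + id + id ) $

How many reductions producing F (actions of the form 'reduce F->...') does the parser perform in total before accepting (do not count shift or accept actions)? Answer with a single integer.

Step 1: shift id. Stack=[id] ptr=1 lookahead=* remaining=[* num * id * ( id + id + id ) $]
Step 2: reduce F->id. Stack=[F] ptr=1 lookahead=* remaining=[* num * id * ( id + id + id ) $]
Step 3: reduce T->F. Stack=[T] ptr=1 lookahead=* remaining=[* num * id * ( id + id + id ) $]
Step 4: shift *. Stack=[T *] ptr=2 lookahead=num remaining=[num * id * ( id + id + id ) $]
Step 5: shift num. Stack=[T * num] ptr=3 lookahead=* remaining=[* id * ( id + id + id ) $]
Step 6: reduce F->num. Stack=[T * F] ptr=3 lookahead=* remaining=[* id * ( id + id + id ) $]
Step 7: reduce T->T * F. Stack=[T] ptr=3 lookahead=* remaining=[* id * ( id + id + id ) $]
Step 8: shift *. Stack=[T *] ptr=4 lookahead=id remaining=[id * ( id + id + id ) $]
Step 9: shift id. Stack=[T * id] ptr=5 lookahead=* remaining=[* ( id + id + id ) $]
Step 10: reduce F->id. Stack=[T * F] ptr=5 lookahead=* remaining=[* ( id + id + id ) $]
Step 11: reduce T->T * F. Stack=[T] ptr=5 lookahead=* remaining=[* ( id + id + id ) $]
Step 12: shift *. Stack=[T *] ptr=6 lookahead=( remaining=[( id + id + id ) $]
Step 13: shift (. Stack=[T * (] ptr=7 lookahead=id remaining=[id + id + id ) $]
Step 14: shift id. Stack=[T * ( id] ptr=8 lookahead=+ remaining=[+ id + id ) $]
Step 15: reduce F->id. Stack=[T * ( F] ptr=8 lookahead=+ remaining=[+ id + id ) $]
Step 16: reduce T->F. Stack=[T * ( T] ptr=8 lookahead=+ remaining=[+ id + id ) $]
Step 17: reduce E->T. Stack=[T * ( E] ptr=8 lookahead=+ remaining=[+ id + id ) $]
Step 18: shift +. Stack=[T * ( E +] ptr=9 lookahead=id remaining=[id + id ) $]
Step 19: shift id. Stack=[T * ( E + id] ptr=10 lookahead=+ remaining=[+ id ) $]
Step 20: reduce F->id. Stack=[T * ( E + F] ptr=10 lookahead=+ remaining=[+ id ) $]
Step 21: reduce T->F. Stack=[T * ( E + T] ptr=10 lookahead=+ remaining=[+ id ) $]
Step 22: reduce E->E + T. Stack=[T * ( E] ptr=10 lookahead=+ remaining=[+ id ) $]
Step 23: shift +. Stack=[T * ( E +] ptr=11 lookahead=id remaining=[id ) $]
Step 24: shift id. Stack=[T * ( E + id] ptr=12 lookahead=) remaining=[) $]
Step 25: reduce F->id. Stack=[T * ( E + F] ptr=12 lookahead=) remaining=[) $]
Step 26: reduce T->F. Stack=[T * ( E + T] ptr=12 lookahead=) remaining=[) $]
Step 27: reduce E->E + T. Stack=[T * ( E] ptr=12 lookahead=) remaining=[) $]
Step 28: shift ). Stack=[T * ( E )] ptr=13 lookahead=$ remaining=[$]
Step 29: reduce F->( E ). Stack=[T * F] ptr=13 lookahead=$ remaining=[$]
Step 30: reduce T->T * F. Stack=[T] ptr=13 lookahead=$ remaining=[$]
Step 31: reduce E->T. Stack=[E] ptr=13 lookahead=$ remaining=[$]
Step 32: accept. Stack=[E] ptr=13 lookahead=$ remaining=[$]

Answer: 7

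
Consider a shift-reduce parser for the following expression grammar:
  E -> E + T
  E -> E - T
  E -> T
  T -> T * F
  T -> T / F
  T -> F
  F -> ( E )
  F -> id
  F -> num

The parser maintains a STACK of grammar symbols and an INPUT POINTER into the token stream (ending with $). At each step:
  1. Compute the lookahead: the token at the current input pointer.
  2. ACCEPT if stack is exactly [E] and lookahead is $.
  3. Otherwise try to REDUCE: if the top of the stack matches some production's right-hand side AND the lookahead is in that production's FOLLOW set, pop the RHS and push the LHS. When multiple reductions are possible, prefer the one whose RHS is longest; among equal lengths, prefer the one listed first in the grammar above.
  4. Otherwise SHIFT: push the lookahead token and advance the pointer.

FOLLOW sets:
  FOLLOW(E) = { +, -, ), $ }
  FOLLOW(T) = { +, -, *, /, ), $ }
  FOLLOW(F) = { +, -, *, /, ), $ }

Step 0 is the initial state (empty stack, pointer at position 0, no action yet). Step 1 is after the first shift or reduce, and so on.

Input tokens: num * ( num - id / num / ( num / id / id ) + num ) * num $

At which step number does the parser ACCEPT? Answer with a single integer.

Step 1: shift num. Stack=[num] ptr=1 lookahead=* remaining=[* ( num - id / num / ( num / id / id ) + num ) * num $]
Step 2: reduce F->num. Stack=[F] ptr=1 lookahead=* remaining=[* ( num - id / num / ( num / id / id ) + num ) * num $]
Step 3: reduce T->F. Stack=[T] ptr=1 lookahead=* remaining=[* ( num - id / num / ( num / id / id ) + num ) * num $]
Step 4: shift *. Stack=[T *] ptr=2 lookahead=( remaining=[( num - id / num / ( num / id / id ) + num ) * num $]
Step 5: shift (. Stack=[T * (] ptr=3 lookahead=num remaining=[num - id / num / ( num / id / id ) + num ) * num $]
Step 6: shift num. Stack=[T * ( num] ptr=4 lookahead=- remaining=[- id / num / ( num / id / id ) + num ) * num $]
Step 7: reduce F->num. Stack=[T * ( F] ptr=4 lookahead=- remaining=[- id / num / ( num / id / id ) + num ) * num $]
Step 8: reduce T->F. Stack=[T * ( T] ptr=4 lookahead=- remaining=[- id / num / ( num / id / id ) + num ) * num $]
Step 9: reduce E->T. Stack=[T * ( E] ptr=4 lookahead=- remaining=[- id / num / ( num / id / id ) + num ) * num $]
Step 10: shift -. Stack=[T * ( E -] ptr=5 lookahead=id remaining=[id / num / ( num / id / id ) + num ) * num $]
Step 11: shift id. Stack=[T * ( E - id] ptr=6 lookahead=/ remaining=[/ num / ( num / id / id ) + num ) * num $]
Step 12: reduce F->id. Stack=[T * ( E - F] ptr=6 lookahead=/ remaining=[/ num / ( num / id / id ) + num ) * num $]
Step 13: reduce T->F. Stack=[T * ( E - T] ptr=6 lookahead=/ remaining=[/ num / ( num / id / id ) + num ) * num $]
Step 14: shift /. Stack=[T * ( E - T /] ptr=7 lookahead=num remaining=[num / ( num / id / id ) + num ) * num $]
Step 15: shift num. Stack=[T * ( E - T / num] ptr=8 lookahead=/ remaining=[/ ( num / id / id ) + num ) * num $]
Step 16: reduce F->num. Stack=[T * ( E - T / F] ptr=8 lookahead=/ remaining=[/ ( num / id / id ) + num ) * num $]
Step 17: reduce T->T / F. Stack=[T * ( E - T] ptr=8 lookahead=/ remaining=[/ ( num / id / id ) + num ) * num $]
Step 18: shift /. Stack=[T * ( E - T /] ptr=9 lookahead=( remaining=[( num / id / id ) + num ) * num $]
Step 19: shift (. Stack=[T * ( E - T / (] ptr=10 lookahead=num remaining=[num / id / id ) + num ) * num $]
Step 20: shift num. Stack=[T * ( E - T / ( num] ptr=11 lookahead=/ remaining=[/ id / id ) + num ) * num $]
Step 21: reduce F->num. Stack=[T * ( E - T / ( F] ptr=11 lookahead=/ remaining=[/ id / id ) + num ) * num $]
Step 22: reduce T->F. Stack=[T * ( E - T / ( T] ptr=11 lookahead=/ remaining=[/ id / id ) + num ) * num $]
Step 23: shift /. Stack=[T * ( E - T / ( T /] ptr=12 lookahead=id remaining=[id / id ) + num ) * num $]
Step 24: shift id. Stack=[T * ( E - T / ( T / id] ptr=13 lookahead=/ remaining=[/ id ) + num ) * num $]
Step 25: reduce F->id. Stack=[T * ( E - T / ( T / F] ptr=13 lookahead=/ remaining=[/ id ) + num ) * num $]
Step 26: reduce T->T / F. Stack=[T * ( E - T / ( T] ptr=13 lookahead=/ remaining=[/ id ) + num ) * num $]
Step 27: shift /. Stack=[T * ( E - T / ( T /] ptr=14 lookahead=id remaining=[id ) + num ) * num $]
Step 28: shift id. Stack=[T * ( E - T / ( T / id] ptr=15 lookahead=) remaining=[) + num ) * num $]
Step 29: reduce F->id. Stack=[T * ( E - T / ( T / F] ptr=15 lookahead=) remaining=[) + num ) * num $]
Step 30: reduce T->T / F. Stack=[T * ( E - T / ( T] ptr=15 lookahead=) remaining=[) + num ) * num $]
Step 31: reduce E->T. Stack=[T * ( E - T / ( E] ptr=15 lookahead=) remaining=[) + num ) * num $]
Step 32: shift ). Stack=[T * ( E - T / ( E )] ptr=16 lookahead=+ remaining=[+ num ) * num $]
Step 33: reduce F->( E ). Stack=[T * ( E - T / F] ptr=16 lookahead=+ remaining=[+ num ) * num $]
Step 34: reduce T->T / F. Stack=[T * ( E - T] ptr=16 lookahead=+ remaining=[+ num ) * num $]
Step 35: reduce E->E - T. Stack=[T * ( E] ptr=16 lookahead=+ remaining=[+ num ) * num $]
Step 36: shift +. Stack=[T * ( E +] ptr=17 lookahead=num remaining=[num ) * num $]
Step 37: shift num. Stack=[T * ( E + num] ptr=18 lookahead=) remaining=[) * num $]
Step 38: reduce F->num. Stack=[T * ( E + F] ptr=18 lookahead=) remaining=[) * num $]
Step 39: reduce T->F. Stack=[T * ( E + T] ptr=18 lookahead=) remaining=[) * num $]
Step 40: reduce E->E + T. Stack=[T * ( E] ptr=18 lookahead=) remaining=[) * num $]
Step 41: shift ). Stack=[T * ( E )] ptr=19 lookahead=* remaining=[* num $]
Step 42: reduce F->( E ). Stack=[T * F] ptr=19 lookahead=* remaining=[* num $]
Step 43: reduce T->T * F. Stack=[T] ptr=19 lookahead=* remaining=[* num $]
Step 44: shift *. Stack=[T *] ptr=20 lookahead=num remaining=[num $]
Step 45: shift num. Stack=[T * num] ptr=21 lookahead=$ remaining=[$]
Step 46: reduce F->num. Stack=[T * F] ptr=21 lookahead=$ remaining=[$]
Step 47: reduce T->T * F. Stack=[T] ptr=21 lookahead=$ remaining=[$]
Step 48: reduce E->T. Stack=[E] ptr=21 lookahead=$ remaining=[$]
Step 49: accept. Stack=[E] ptr=21 lookahead=$ remaining=[$]

Answer: 49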